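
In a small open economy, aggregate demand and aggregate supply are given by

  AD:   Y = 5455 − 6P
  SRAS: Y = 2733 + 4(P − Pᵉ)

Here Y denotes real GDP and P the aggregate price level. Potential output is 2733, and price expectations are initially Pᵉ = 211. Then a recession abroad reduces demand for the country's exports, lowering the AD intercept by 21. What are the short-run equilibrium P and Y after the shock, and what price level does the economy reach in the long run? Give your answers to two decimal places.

Short run: P = 354.50, Y = 3307.00. Long run: P = 450.17.

AD shifts left: new AD is Y = 5434 − 6P. With Pᵉ = 211, SRAS is Y = 1889 + 4P.
Short run: 5434 − 6P = 1889 + 4P gives 3545 = 10P, so P = 354.50 and Y = 5434 − 6P = 3307.00.
Y = 3307.00 is above potential 2733; expectations adjust and SRAS shifts left until Y = 2733.
Long run: on the new AD curve, 2733 = 5434 − 6P gives P = 450.17.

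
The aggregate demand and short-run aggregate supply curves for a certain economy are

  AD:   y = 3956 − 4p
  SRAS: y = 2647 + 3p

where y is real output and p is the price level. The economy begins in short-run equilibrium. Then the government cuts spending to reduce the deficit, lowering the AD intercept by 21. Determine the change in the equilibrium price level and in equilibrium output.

Δp = -3, Δy = -9

This is a negative demand shock: AD shifts left.
New AD: y = 3935 − 4p.
Set AD = SRAS: 3935 − 4p = 2647 + 3p, so 1288 = 7p and p = 184.
y = 3935 − 4·184 = 3199.
Initially p = 187, y = 3208, so Δp = -3 and Δy = -9.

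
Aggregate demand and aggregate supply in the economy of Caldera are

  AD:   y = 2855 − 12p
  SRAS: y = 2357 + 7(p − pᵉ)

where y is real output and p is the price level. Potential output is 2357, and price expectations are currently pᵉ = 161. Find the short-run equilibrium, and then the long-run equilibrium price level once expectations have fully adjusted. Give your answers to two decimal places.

Short run: p = 85.53, y = 1828.68. Long run: p = 41.50.

Short run: with pᵉ = 161, SRAS is y = 1230 + 7p. Setting AD = SRAS gives 1625 = 19p, so p = 85.53 and y = 2855 − 12p = 1828.68.
Output 1828.68 is below potential 2357, so over time expected prices fall and SRAS shifts right until y returns to 2357.
Long run: y = 2357 on the AD curve gives 2357 = 2855 − 12p, so p = 41.50.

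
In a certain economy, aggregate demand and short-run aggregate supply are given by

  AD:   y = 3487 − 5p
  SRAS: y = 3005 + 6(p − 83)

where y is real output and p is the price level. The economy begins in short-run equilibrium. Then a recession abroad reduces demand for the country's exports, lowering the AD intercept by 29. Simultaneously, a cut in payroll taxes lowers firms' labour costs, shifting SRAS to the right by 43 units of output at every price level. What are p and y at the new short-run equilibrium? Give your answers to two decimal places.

After both shocks: AD is y = 3458 − 5p and SRAS is y = 2550 + 6p.
Setting them equal: 908 = 11p, so p = 82.55.
Substituting into AD, y = 3045.27.

p = 82.55, y = 3045.27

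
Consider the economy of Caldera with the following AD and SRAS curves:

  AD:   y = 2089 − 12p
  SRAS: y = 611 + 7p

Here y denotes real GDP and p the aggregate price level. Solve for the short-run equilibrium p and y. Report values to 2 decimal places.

p = 77.79, y = 1155.53

Set AD = SRAS: 2089 − 12p = 611 + 7p, so 1478 = 19p and p = 77.79.
Substituting into AD, y = 2089 − 12p = 1155.53.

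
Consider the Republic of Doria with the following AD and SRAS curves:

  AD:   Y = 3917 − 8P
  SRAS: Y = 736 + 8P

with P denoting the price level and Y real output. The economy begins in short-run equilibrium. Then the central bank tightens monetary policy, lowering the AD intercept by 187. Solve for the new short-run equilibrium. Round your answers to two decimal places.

This is a negative demand shock: AD shifts left.
New AD: Y = 3730 − 8P.
Set AD = SRAS: 3730 − 8P = 736 + 8P, so 2994 = 16P and P = 187.13.
Substituting into AD, Y = 2233.00.

P = 187.13, Y = 2233.00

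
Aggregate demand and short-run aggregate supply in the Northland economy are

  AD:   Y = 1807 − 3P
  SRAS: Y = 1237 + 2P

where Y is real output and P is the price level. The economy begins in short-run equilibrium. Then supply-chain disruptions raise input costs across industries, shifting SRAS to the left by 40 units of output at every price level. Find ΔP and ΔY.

ΔP = +8, ΔY = -24

This is a negative supply shock: SRAS shifts left.
New SRAS: Y = 1197 + 2P.
Set AD = SRAS: 1807 − 3P = 1197 + 2P, so 610 = 5P and P = 122.
Y = 1807 − 3·122 = 1441.
Initially P = 114, Y = 1465, so ΔP = +8 and ΔY = -24.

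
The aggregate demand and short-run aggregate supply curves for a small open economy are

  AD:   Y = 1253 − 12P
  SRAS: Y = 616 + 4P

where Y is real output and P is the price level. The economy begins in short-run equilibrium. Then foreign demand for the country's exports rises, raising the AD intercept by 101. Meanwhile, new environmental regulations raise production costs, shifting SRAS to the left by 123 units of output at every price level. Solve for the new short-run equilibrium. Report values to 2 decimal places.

P = 53.81, Y = 708.25

After both shocks: AD is Y = 1354 − 12P and SRAS is Y = 493 + 4P.
Setting them equal: 861 = 16P, so P = 53.81.
Substituting into AD, Y = 708.25.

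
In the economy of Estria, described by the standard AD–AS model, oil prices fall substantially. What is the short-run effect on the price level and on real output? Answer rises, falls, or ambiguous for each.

This is a favourable supply shock: SRAS shifts right.
Moving along the downward-sloping AD curve, P falls and Y rises.

Price level: falls; output: rises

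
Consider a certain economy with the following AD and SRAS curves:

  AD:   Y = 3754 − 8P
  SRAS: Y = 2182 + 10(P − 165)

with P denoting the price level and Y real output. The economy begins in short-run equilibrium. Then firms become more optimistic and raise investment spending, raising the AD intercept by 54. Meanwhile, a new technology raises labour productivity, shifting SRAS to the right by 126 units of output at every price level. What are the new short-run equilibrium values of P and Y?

P = 175, Y = 2408

After both shocks: AD is Y = 3808 − 8P and SRAS is Y = 658 + 10P.
Setting them equal: 3150 = 18P, so P = 175.
Y = 3808 − 8·175 = 2408.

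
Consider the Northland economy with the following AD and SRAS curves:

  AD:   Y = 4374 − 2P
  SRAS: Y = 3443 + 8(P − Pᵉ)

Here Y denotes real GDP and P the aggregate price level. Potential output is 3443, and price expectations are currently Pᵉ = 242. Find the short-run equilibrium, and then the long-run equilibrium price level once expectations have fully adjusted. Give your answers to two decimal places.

Short run: with Pᵉ = 242, SRAS is Y = 1507 + 8P. Setting AD = SRAS gives 2867 = 10P, so P = 286.70 and Y = 4374 − 2P = 3800.60.
Output 3800.60 is above potential 3443, so over time expected prices rise and SRAS shifts left until Y returns to 3443.
Long run: Y = 3443 on the AD curve gives 3443 = 4374 − 2P, so P = 465.50.

Short run: P = 286.70, Y = 3800.60. Long run: P = 465.50.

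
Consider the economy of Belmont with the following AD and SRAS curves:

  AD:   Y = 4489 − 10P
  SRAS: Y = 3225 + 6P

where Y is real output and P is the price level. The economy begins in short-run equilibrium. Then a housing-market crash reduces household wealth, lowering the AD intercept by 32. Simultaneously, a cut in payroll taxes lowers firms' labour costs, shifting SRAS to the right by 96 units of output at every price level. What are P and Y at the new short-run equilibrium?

P = 71, Y = 3747

After both shocks: AD is Y = 4457 − 10P and SRAS is Y = 3321 + 6P.
Setting them equal: 1136 = 16P, so P = 71.
Y = 4457 − 10·71 = 3747.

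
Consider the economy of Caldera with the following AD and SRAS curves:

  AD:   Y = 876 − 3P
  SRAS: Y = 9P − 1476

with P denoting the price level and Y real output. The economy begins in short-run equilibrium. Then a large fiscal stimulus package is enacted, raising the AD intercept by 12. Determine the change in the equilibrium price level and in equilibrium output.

This is a positive demand shock: AD shifts right.
New AD: Y = 888 − 3P.
Set AD = SRAS: 888 − 3P = 9P − 1476, so 2364 = 12P and P = 197.
Y = 888 − 3·197 = 297.
Initially P = 196, Y = 288, so ΔP = +1 and ΔY = +9.

ΔP = +1, ΔY = +9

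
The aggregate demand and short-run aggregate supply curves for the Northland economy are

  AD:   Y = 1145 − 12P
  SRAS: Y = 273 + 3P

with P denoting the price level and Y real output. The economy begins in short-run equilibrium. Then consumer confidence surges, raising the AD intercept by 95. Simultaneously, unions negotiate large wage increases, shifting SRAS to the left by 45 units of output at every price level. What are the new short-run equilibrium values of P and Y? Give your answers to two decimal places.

After both shocks: AD is Y = 1240 − 12P and SRAS is Y = 228 + 3P.
Setting them equal: 1012 = 15P, so P = 67.47.
Substituting into AD, Y = 430.40.

P = 67.47, Y = 430.40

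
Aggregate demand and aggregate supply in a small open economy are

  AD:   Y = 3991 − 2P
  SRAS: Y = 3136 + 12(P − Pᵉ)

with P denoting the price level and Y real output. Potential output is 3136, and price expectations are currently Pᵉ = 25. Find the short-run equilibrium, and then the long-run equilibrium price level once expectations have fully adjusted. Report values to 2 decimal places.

Short run: P = 82.50, Y = 3826.00. Long run: P = 427.50.

Short run: with Pᵉ = 25, SRAS is Y = 2836 + 12P. Setting AD = SRAS gives 1155 = 14P, so P = 82.50 and Y = 3991 − 2P = 3826.00.
Output 3826.00 is above potential 3136, so over time expected prices rise and SRAS shifts left until Y returns to 3136.
Long run: Y = 3136 on the AD curve gives 3136 = 3991 − 2P, so P = 427.50.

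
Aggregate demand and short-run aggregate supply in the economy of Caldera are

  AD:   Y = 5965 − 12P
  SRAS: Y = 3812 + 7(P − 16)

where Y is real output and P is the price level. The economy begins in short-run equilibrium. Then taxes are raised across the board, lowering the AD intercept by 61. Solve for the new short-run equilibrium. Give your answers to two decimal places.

This is a negative demand shock: AD shifts left.
New AD: Y = 5904 − 12P.
SRAS can be written Y = 3700 + 7P.
Set AD = SRAS: 5904 − 12P = 3700 + 7P, so 2204 = 19P and P = 116.00.
Substituting into AD, Y = 4512.00.

P = 116.00, Y = 4512.00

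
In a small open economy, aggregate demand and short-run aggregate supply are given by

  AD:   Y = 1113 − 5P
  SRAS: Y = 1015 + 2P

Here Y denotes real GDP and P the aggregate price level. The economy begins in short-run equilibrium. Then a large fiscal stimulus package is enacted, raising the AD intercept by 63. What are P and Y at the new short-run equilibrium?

P = 23, Y = 1061

This is a positive demand shock: AD shifts right.
New AD: Y = 1176 − 5P.
Set AD = SRAS: 1176 − 5P = 1015 + 2P, so 161 = 7P and P = 23.
Y = 1176 − 5·23 = 1061.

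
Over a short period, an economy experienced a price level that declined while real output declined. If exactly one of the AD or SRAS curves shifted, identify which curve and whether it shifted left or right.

AD shifted left

P fell and Y fell. An AD shift moves P and Y in the same direction; an SRAS shift moves them in opposite directions.
Here P and Y moved in the same direction, so the AD curve shifted.
Since Y fell, AD shifted left.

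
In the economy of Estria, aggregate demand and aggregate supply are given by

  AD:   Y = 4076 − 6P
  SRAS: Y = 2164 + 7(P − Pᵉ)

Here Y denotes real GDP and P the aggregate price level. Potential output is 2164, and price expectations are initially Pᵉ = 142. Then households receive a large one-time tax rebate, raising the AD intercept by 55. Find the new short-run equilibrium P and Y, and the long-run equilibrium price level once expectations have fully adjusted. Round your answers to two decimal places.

Short run: P = 227.77, Y = 2764.38. Long run: P = 327.83.

AD shifts right: new AD is Y = 4131 − 6P. With Pᵉ = 142, SRAS is Y = 1170 + 7P.
Short run: 4131 − 6P = 1170 + 7P gives 2961 = 13P, so P = 227.77 and Y = 4131 − 6P = 2764.38.
Y = 2764.38 is above potential 2164; expectations adjust and SRAS shifts left until Y = 2164.
Long run: on the new AD curve, 2164 = 4131 − 6P gives P = 327.83.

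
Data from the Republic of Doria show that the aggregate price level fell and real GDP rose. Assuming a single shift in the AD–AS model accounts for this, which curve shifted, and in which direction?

SRAS shifted right

P fell and Y rose. An AD shift moves P and Y in the same direction; an SRAS shift moves them in opposite directions.
Here P and Y moved in opposite directions, so the SRAS curve shifted.
Since Y rose, SRAS shifted right.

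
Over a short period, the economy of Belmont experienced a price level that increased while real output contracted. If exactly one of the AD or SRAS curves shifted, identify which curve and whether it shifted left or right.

SRAS shifted left

P rose and Y fell. An AD shift moves P and Y in the same direction; an SRAS shift moves them in opposite directions.
Here P and Y moved in opposite directions, so the SRAS curve shifted.
Since Y fell, SRAS shifted left.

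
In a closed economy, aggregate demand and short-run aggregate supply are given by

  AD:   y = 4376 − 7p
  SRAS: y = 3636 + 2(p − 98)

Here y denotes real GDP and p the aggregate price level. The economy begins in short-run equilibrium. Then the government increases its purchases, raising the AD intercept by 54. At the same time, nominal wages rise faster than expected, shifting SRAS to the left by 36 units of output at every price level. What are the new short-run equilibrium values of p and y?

p = 114, y = 3632

After both shocks: AD is y = 4430 − 7p and SRAS is y = 3404 + 2p.
Setting them equal: 1026 = 9p, so p = 114.
y = 4430 − 7·114 = 3632.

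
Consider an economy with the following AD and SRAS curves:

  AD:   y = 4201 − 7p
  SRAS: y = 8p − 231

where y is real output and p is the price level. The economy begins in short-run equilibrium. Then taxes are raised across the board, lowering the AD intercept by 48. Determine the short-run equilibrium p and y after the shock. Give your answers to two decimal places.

p = 292.27, y = 2107.13

This is a negative demand shock: AD shifts left.
New AD: y = 4153 − 7p.
Set AD = SRAS: 4153 − 7p = 8p − 231, so 4384 = 15p and p = 292.27.
Substituting into AD, y = 2107.13.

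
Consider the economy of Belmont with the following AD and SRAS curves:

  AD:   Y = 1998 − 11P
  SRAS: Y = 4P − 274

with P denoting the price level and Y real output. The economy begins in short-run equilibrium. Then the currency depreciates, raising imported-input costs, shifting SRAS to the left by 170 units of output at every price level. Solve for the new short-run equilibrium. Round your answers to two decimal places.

This is a negative supply shock: SRAS shifts left.
New SRAS: Y = 4P − 444.
Set AD = SRAS: 1998 − 11P = 4P − 444, so 2442 = 15P and P = 162.80.
Substituting into AD, Y = 207.20.

P = 162.80, Y = 207.20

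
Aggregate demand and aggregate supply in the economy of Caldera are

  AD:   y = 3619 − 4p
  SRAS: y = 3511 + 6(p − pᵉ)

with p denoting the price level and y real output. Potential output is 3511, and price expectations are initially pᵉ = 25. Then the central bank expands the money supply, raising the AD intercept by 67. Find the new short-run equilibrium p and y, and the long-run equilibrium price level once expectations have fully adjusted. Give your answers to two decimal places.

Short run: p = 32.50, y = 3556.00. Long run: p = 43.75.

AD shifts right: new AD is y = 3686 − 4p. With pᵉ = 25, SRAS is y = 3361 + 6p.
Short run: 3686 − 4p = 3361 + 6p gives 325 = 10p, so p = 32.50 and y = 3686 − 4p = 3556.00.
y = 3556.00 is above potential 3511; expectations adjust and SRAS shifts left until y = 3511.
Long run: on the new AD curve, 3511 = 3686 − 4p gives p = 43.75.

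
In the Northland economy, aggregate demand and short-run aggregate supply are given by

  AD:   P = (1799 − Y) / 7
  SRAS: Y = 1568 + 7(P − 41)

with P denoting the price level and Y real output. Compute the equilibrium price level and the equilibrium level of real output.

Write SRAS as Y = 1568 + 7P − 287 = 1281 + 7P.
Rearrange AD to Y = 1799 − 7P.
Set AD = SRAS: 1799 − 7P = 1281 + 7P, so 518 = 14P and P = 37.
Then Y = 1799 − 7·37 = 1540.

P = 37, Y = 1540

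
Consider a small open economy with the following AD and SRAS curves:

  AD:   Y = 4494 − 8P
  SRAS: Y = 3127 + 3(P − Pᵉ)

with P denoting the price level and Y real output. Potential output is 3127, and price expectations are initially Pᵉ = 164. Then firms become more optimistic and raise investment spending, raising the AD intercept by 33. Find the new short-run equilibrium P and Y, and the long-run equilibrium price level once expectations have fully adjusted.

AD shifts right: new AD is Y = 4527 − 8P. With Pᵉ = 164, SRAS is Y = 2635 + 3P.
Short run: 4527 − 8P = 2635 + 3P gives 1892 = 11P, so P = 172 and Y = 4527 − 8·172 = 3151.
Y = 3151 is above potential 3127; expectations adjust and SRAS shifts left until Y = 3127.
Long run: on the new AD curve, 3127 = 4527 − 8P gives P = 175.

Short run: P = 172, Y = 3151. Long run: P = 175.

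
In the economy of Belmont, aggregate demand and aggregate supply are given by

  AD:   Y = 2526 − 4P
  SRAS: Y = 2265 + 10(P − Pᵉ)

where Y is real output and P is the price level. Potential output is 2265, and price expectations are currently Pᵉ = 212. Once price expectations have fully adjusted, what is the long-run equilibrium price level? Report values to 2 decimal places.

Long-run P = 65.25

Short run: with Pᵉ = 212, SRAS is Y = 145 + 10P. Setting AD = SRAS gives 2381 = 14P, so P = 170.07 and Y = 2526 − 4P = 1845.71.
Output 1845.71 is below potential 2265, so over time expected prices fall and SRAS shifts right until Y returns to 2265.
Long run: Y = 2265 on the AD curve gives 2265 = 2526 − 4P, so P = 65.25.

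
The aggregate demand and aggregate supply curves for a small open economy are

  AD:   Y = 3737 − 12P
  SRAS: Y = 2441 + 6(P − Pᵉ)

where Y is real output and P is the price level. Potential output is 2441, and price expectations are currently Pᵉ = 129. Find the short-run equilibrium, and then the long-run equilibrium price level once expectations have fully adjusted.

Short run: P = 115, Y = 2357. Long run: P = 108.

Short run: with Pᵉ = 129, SRAS is Y = 1667 + 6P. Setting AD = SRAS gives 2070 = 18P, so P = 115 and Y = 3737 − 12·115 = 2357.
Output 2357 is below potential 2441, so over time expected prices fall and SRAS shifts right until Y returns to 2441.
Long run: Y = 2441 on the AD curve gives 2441 = 3737 − 12P, so P = 108.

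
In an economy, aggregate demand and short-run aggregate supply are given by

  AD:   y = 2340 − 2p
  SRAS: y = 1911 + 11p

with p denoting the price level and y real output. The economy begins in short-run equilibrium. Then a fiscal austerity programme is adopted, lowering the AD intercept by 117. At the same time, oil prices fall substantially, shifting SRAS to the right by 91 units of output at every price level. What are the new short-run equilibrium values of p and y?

p = 17, y = 2189

After both shocks: AD is y = 2223 − 2p and SRAS is y = 2002 + 11p.
Setting them equal: 221 = 13p, so p = 17.
y = 2223 − 2·17 = 2189.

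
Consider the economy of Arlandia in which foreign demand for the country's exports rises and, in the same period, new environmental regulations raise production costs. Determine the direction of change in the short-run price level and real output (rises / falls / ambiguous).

Price level: rises; output: ambiguous

The first event is a positive demand shock: AD shifts right, which by itself pushes P up and Y up.
The second is an adverse supply shock: SRAS shifts left, which by itself pushes P up and Y down.
Both shocks push P up, so P rises. The two shocks push Y in opposite directions, so the effect on Y is ambiguous.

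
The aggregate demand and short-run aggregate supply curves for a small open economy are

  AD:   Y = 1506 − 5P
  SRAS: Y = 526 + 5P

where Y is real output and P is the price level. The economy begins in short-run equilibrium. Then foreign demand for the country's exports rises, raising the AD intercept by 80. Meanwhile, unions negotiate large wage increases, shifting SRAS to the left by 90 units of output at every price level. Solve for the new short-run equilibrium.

After both shocks: AD is Y = 1586 − 5P and SRAS is Y = 436 + 5P.
Setting them equal: 1150 = 10P, so P = 115.
Y = 1586 − 5·115 = 1011.

P = 115, Y = 1011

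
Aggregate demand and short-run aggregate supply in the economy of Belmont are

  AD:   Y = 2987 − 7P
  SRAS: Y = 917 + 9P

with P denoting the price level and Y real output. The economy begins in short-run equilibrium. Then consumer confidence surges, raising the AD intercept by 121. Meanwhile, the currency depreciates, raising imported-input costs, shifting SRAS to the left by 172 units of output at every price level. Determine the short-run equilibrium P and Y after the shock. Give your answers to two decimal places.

After both shocks: AD is Y = 3108 − 7P and SRAS is Y = 745 + 9P.
Setting them equal: 2363 = 16P, so P = 147.69.
Substituting into AD, Y = 2074.19.

P = 147.69, Y = 2074.19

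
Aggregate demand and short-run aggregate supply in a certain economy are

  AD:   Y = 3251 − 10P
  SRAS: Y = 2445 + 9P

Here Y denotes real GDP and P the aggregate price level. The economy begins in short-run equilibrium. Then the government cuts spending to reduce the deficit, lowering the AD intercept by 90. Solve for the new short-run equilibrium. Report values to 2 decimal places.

This is a negative demand shock: AD shifts left.
New AD: Y = 3161 − 10P.
Set AD = SRAS: 3161 − 10P = 2445 + 9P, so 716 = 19P and P = 37.68.
Substituting into AD, Y = 2784.16.

P = 37.68, Y = 2784.16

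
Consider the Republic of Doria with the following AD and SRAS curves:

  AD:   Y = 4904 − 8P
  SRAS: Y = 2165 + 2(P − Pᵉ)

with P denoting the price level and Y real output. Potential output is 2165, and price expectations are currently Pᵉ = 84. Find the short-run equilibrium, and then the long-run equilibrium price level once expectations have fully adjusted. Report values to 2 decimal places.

Short run: P = 290.70, Y = 2578.40. Long run: P = 342.38.

Short run: with Pᵉ = 84, SRAS is Y = 1997 + 2P. Setting AD = SRAS gives 2907 = 10P, so P = 290.70 and Y = 4904 − 8P = 2578.40.
Output 2578.40 is above potential 2165, so over time expected prices rise and SRAS shifts left until Y returns to 2165.
Long run: Y = 2165 on the AD curve gives 2165 = 4904 − 8P, so P = 342.38.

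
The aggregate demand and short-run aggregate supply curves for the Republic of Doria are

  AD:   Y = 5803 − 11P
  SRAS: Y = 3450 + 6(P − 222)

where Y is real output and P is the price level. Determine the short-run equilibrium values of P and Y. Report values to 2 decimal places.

P = 216.76, Y = 3418.59

Write SRAS as Y = 3450 + 6P − 1332 = 2118 + 6P.
Set AD = SRAS: 5803 − 11P = 2118 + 6P, so 3685 = 17P and P = 216.76.
Substituting into AD, Y = 5803 − 11P = 3418.59.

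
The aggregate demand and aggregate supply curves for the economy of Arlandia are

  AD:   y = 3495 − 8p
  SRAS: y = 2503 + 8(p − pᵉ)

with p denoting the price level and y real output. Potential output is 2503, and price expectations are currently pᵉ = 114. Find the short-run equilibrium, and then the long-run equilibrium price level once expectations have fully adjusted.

Short run: with pᵉ = 114, SRAS is y = 1591 + 8p. Setting AD = SRAS gives 1904 = 16p, so p = 119 and y = 3495 − 8·119 = 2543.
Output 2543 is above potential 2503, so over time expected prices rise and SRAS shifts left until y returns to 2503.
Long run: y = 2503 on the AD curve gives 2503 = 3495 − 8p, so p = 124.

Short run: p = 119, y = 2543. Long run: p = 124.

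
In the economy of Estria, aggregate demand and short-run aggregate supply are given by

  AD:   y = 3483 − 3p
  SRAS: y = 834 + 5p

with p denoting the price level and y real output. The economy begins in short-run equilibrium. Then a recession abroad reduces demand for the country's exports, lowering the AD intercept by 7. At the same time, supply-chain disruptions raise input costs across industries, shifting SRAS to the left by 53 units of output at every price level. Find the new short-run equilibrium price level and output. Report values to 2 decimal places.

After both shocks: AD is y = 3476 − 3p and SRAS is y = 781 + 5p.
Setting them equal: 2695 = 8p, so p = 336.88.
Substituting into AD, y = 2465.38.

p = 336.88, y = 2465.38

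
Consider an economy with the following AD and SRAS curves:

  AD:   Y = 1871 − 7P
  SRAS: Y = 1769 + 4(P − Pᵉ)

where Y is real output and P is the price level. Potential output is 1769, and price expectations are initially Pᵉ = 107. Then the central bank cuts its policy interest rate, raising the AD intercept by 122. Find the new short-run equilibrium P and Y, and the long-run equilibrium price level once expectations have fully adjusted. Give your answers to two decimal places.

Short run: P = 59.27, Y = 1578.09. Long run: P = 32.00.

AD shifts right: new AD is Y = 1993 − 7P. With Pᵉ = 107, SRAS is Y = 1341 + 4P.
Short run: 1993 − 7P = 1341 + 4P gives 652 = 11P, so P = 59.27 and Y = 1993 − 7P = 1578.09.
Y = 1578.09 is below potential 1769; expectations adjust and SRAS shifts right until Y = 1769.
Long run: on the new AD curve, 1769 = 1993 − 7P gives P = 32.00.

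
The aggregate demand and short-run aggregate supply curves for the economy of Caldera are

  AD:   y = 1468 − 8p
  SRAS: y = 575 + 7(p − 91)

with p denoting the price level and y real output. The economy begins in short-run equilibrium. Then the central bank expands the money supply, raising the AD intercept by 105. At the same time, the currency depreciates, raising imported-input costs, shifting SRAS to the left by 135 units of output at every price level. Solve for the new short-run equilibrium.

After both shocks: AD is y = 1573 − 8p and SRAS is y = 7p − 197.
Setting them equal: 1770 = 15p, so p = 118.
y = 1573 − 8·118 = 629.

p = 118, y = 629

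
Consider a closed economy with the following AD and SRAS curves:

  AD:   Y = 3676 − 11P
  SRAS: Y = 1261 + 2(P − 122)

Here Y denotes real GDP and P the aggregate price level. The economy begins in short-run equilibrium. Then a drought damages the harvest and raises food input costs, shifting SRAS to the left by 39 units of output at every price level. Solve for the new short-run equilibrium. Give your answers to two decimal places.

This is a negative supply shock: SRAS shifts left.
New SRAS: Y = 978 + 2P.
Set AD = SRAS: 3676 − 11P = 978 + 2P, so 2698 = 13P and P = 207.54.
Substituting into AD, Y = 1393.08.

P = 207.54, Y = 1393.08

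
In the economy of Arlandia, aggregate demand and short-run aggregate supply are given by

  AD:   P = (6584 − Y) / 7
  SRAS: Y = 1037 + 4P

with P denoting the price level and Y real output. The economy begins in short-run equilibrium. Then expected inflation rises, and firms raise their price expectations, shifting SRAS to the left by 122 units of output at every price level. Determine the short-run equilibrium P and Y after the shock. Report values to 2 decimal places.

P = 515.36, Y = 2976.45

This is a negative supply shock: SRAS shifts left.
New SRAS: Y = 915 + 4P.
Set AD = SRAS: 6584 − 7P = 915 + 4P, so 5669 = 11P and P = 515.36.
Substituting into AD, Y = 2976.45.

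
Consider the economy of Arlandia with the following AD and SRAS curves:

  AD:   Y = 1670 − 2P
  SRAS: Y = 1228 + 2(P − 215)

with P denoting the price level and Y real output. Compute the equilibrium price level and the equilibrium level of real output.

Write SRAS as Y = 1228 + 2P − 430 = 798 + 2P.
Set AD = SRAS: 1670 − 2P = 798 + 2P, so 872 = 4P and P = 218.
Then Y = 1670 − 2·218 = 1234.

P = 218, Y = 1234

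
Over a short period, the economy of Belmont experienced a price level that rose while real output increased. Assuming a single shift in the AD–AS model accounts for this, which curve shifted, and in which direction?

AD shifted right

P rose and Y rose. An AD shift moves P and Y in the same direction; an SRAS shift moves them in opposite directions.
Here P and Y moved in the same direction, so the AD curve shifted.
Since Y rose, AD shifted right.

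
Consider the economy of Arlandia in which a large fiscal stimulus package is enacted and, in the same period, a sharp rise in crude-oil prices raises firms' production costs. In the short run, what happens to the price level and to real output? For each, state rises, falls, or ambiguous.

The first event is a positive demand shock: AD shifts right, which by itself pushes P up and Y up.
The second is an adverse supply shock: SRAS shifts left, which by itself pushes P up and Y down.
Both shocks push P up, so P rises. The two shocks push Y in opposite directions, so the effect on Y is ambiguous.

Price level: rises; output: ambiguous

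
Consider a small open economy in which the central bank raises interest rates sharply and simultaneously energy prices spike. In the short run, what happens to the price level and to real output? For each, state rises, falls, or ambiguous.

The first event is a negative demand shock: AD shifts left, which by itself pushes P down and Y down.
The second is an adverse supply shock: SRAS shifts left, which by itself pushes P up and Y down.
The two shocks push P in opposite directions, so the effect on P is ambiguous. Both shocks push Y down, so Y falls.

Price level: ambiguous; output: falls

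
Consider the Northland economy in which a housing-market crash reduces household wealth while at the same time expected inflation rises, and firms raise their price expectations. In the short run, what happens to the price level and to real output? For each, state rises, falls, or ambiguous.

The first event is a negative demand shock: AD shifts left, which by itself pushes P down and Y down.
The second is an adverse supply shock: SRAS shifts left, which by itself pushes P up and Y down.
The two shocks push P in opposite directions, so the effect on P is ambiguous. Both shocks push Y down, so Y falls.

Price level: ambiguous; output: falls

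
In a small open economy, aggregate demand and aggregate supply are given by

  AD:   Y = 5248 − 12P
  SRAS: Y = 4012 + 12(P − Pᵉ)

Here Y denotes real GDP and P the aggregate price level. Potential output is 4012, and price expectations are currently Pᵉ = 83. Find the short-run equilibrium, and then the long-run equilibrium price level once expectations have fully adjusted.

Short run: P = 93, Y = 4132. Long run: P = 103.

Short run: with Pᵉ = 83, SRAS is Y = 3016 + 12P. Setting AD = SRAS gives 2232 = 24P, so P = 93 and Y = 5248 − 12·93 = 4132.
Output 4132 is above potential 4012, so over time expected prices rise and SRAS shifts left until Y returns to 4012.
Long run: Y = 4012 on the AD curve gives 4012 = 5248 − 12P, so P = 103.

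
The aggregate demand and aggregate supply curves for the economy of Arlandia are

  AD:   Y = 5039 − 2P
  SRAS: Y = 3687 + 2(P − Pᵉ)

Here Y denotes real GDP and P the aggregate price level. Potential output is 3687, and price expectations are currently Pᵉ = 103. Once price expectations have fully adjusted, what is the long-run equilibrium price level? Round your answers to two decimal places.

Long-run P = 676.00

Short run: with Pᵉ = 103, SRAS is Y = 3481 + 2P. Setting AD = SRAS gives 1558 = 4P, so P = 389.50 and Y = 5039 − 2P = 4260.00.
Output 4260.00 is above potential 3687, so over time expected prices rise and SRAS shifts left until Y returns to 3687.
Long run: Y = 3687 on the AD curve gives 3687 = 5039 − 2P, so P = 676.00.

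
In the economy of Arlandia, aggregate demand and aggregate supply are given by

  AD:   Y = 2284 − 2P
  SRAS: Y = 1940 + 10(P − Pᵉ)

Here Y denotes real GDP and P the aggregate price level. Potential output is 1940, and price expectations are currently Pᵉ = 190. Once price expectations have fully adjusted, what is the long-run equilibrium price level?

Long-run P = 172

Short run: with Pᵉ = 190, SRAS is Y = 40 + 10P. Setting AD = SRAS gives 2244 = 12P, so P = 187 and Y = 2284 − 2·187 = 1910.
Output 1910 is below potential 1940, so over time expected prices fall and SRAS shifts right until Y returns to 1940.
Long run: Y = 1940 on the AD curve gives 1940 = 2284 − 2P, so P = 172.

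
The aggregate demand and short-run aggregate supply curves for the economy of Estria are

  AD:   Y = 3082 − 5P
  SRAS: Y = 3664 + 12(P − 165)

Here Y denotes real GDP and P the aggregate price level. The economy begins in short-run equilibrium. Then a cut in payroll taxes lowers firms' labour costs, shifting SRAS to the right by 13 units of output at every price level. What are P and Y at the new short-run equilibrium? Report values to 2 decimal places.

P = 81.47, Y = 2674.65

This is a positive supply shock: SRAS shifts right.
New SRAS: Y = 1697 + 12P.
Set AD = SRAS: 3082 − 5P = 1697 + 12P, so 1385 = 17P and P = 81.47.
Substituting into AD, Y = 2674.65.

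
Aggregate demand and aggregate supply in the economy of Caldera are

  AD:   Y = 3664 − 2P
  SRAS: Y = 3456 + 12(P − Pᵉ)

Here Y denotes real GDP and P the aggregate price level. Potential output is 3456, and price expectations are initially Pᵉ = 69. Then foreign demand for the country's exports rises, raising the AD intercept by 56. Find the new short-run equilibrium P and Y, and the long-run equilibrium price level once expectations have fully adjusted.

AD shifts right: new AD is Y = 3720 − 2P. With Pᵉ = 69, SRAS is Y = 2628 + 12P.
Short run: 3720 − 2P = 2628 + 12P gives 1092 = 14P, so P = 78 and Y = 3720 − 2·78 = 3564.
Y = 3564 is above potential 3456; expectations adjust and SRAS shifts left until Y = 3456.
Long run: on the new AD curve, 3456 = 3720 − 2P gives P = 132.

Short run: P = 78, Y = 3564. Long run: P = 132.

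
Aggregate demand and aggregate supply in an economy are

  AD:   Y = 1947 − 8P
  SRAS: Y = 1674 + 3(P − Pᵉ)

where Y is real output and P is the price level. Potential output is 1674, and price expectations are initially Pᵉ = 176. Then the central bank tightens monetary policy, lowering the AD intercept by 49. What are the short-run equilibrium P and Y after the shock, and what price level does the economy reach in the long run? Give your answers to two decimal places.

AD shifts left: new AD is Y = 1898 − 8P. With Pᵉ = 176, SRAS is Y = 1146 + 3P.
Short run: 1898 − 8P = 1146 + 3P gives 752 = 11P, so P = 68.36 and Y = 1898 − 8P = 1351.09.
Y = 1351.09 is below potential 1674; expectations adjust and SRAS shifts right until Y = 1674.
Long run: on the new AD curve, 1674 = 1898 − 8P gives P = 28.00.

Short run: P = 68.36, Y = 1351.09. Long run: P = 28.00.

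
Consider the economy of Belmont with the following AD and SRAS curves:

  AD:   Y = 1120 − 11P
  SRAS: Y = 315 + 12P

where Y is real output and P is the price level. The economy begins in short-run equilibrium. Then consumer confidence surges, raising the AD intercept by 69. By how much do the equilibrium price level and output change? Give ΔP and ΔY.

This is a positive demand shock: AD shifts right.
New AD: Y = 1189 − 11P.
Set AD = SRAS: 1189 − 11P = 315 + 12P, so 874 = 23P and P = 38.
Y = 1189 − 11·38 = 771.
Initially P = 35, Y = 735, so ΔP = +3 and ΔY = +36.

ΔP = +3, ΔY = +36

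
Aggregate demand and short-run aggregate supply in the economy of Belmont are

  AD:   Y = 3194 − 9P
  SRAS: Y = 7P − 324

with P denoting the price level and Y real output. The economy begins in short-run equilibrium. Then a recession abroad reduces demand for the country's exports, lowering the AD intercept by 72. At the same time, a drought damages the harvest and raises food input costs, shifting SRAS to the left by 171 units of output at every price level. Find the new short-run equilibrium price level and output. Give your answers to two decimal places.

P = 226.06, Y = 1087.44

After both shocks: AD is Y = 3122 − 9P and SRAS is Y = 7P − 495.
Setting them equal: 3617 = 16P, so P = 226.06.
Substituting into AD, Y = 1087.44.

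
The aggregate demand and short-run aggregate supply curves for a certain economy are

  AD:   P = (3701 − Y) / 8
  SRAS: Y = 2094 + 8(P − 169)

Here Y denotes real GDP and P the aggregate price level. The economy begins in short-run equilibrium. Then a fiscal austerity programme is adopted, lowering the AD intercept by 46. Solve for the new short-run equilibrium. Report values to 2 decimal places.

P = 182.06, Y = 2198.50

This is a negative demand shock: AD shifts left.
New AD: Y = 3655 − 8P.
SRAS can be written Y = 742 + 8P.
Set AD = SRAS: 3655 − 8P = 742 + 8P, so 2913 = 16P and P = 182.06.
Substituting into AD, Y = 2198.50.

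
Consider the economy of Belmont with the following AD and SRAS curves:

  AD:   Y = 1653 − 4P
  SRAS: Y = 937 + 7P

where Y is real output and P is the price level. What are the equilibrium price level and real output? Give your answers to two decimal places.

P = 65.09, Y = 1392.64

Set AD = SRAS: 1653 − 4P = 937 + 7P, so 716 = 11P and P = 65.09.
Substituting into AD, Y = 1653 − 4P = 1392.64.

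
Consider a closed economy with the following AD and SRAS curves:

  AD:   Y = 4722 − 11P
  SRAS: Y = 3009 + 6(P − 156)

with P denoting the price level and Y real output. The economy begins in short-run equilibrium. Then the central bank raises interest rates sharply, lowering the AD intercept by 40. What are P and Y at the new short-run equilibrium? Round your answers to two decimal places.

This is a negative demand shock: AD shifts left.
New AD: Y = 4682 − 11P.
SRAS can be written Y = 2073 + 6P.
Set AD = SRAS: 4682 − 11P = 2073 + 6P, so 2609 = 17P and P = 153.47.
Substituting into AD, Y = 2993.82.

P = 153.47, Y = 2993.82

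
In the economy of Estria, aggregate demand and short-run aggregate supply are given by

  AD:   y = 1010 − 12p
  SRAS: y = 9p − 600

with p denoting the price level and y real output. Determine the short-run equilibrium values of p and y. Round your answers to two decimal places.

Set AD = SRAS: 1010 − 12p = 9p − 600, so 1610 = 21p and p = 76.67.
Substituting into AD, y = 1010 − 12p = 90.00.

p = 76.67, y = 90.00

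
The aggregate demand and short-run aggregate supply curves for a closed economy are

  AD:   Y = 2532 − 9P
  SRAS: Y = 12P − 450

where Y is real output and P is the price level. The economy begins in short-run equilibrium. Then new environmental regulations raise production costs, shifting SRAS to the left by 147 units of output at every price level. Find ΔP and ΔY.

ΔP = +7, ΔY = -63

This is a negative supply shock: SRAS shifts left.
New SRAS: Y = 12P − 597.
Set AD = SRAS: 2532 − 9P = 12P − 597, so 3129 = 21P and P = 149.
Y = 2532 − 9·149 = 1191.
Initially P = 142, Y = 1254, so ΔP = +7 and ΔY = -63.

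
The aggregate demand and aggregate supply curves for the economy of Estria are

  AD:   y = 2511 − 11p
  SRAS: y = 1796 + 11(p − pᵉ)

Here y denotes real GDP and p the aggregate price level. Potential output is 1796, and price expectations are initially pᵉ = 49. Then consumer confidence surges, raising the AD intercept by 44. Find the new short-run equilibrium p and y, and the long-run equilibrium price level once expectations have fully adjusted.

Short run: p = 59, y = 1906. Long run: p = 69.

AD shifts right: new AD is y = 2555 − 11p. With pᵉ = 49, SRAS is y = 1257 + 11p.
Short run: 2555 − 11p = 1257 + 11p gives 1298 = 22p, so p = 59 and y = 2555 − 11·59 = 1906.
y = 1906 is above potential 1796; expectations adjust and SRAS shifts left until y = 1796.
Long run: on the new AD curve, 1796 = 2555 − 11p gives p = 69.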